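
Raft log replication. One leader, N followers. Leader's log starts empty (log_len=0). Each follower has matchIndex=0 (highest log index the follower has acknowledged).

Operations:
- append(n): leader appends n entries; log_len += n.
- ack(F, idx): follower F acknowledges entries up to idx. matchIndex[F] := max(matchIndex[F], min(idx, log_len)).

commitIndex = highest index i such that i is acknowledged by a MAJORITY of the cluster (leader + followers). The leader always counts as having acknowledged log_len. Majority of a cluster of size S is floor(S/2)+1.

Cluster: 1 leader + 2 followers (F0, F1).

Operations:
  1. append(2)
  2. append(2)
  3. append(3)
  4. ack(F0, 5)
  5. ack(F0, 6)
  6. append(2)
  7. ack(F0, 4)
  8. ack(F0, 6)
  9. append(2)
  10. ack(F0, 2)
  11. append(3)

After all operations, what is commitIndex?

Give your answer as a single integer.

Answer: 6

Derivation:
Op 1: append 2 -> log_len=2
Op 2: append 2 -> log_len=4
Op 3: append 3 -> log_len=7
Op 4: F0 acks idx 5 -> match: F0=5 F1=0; commitIndex=5
Op 5: F0 acks idx 6 -> match: F0=6 F1=0; commitIndex=6
Op 6: append 2 -> log_len=9
Op 7: F0 acks idx 4 -> match: F0=6 F1=0; commitIndex=6
Op 8: F0 acks idx 6 -> match: F0=6 F1=0; commitIndex=6
Op 9: append 2 -> log_len=11
Op 10: F0 acks idx 2 -> match: F0=6 F1=0; commitIndex=6
Op 11: append 3 -> log_len=14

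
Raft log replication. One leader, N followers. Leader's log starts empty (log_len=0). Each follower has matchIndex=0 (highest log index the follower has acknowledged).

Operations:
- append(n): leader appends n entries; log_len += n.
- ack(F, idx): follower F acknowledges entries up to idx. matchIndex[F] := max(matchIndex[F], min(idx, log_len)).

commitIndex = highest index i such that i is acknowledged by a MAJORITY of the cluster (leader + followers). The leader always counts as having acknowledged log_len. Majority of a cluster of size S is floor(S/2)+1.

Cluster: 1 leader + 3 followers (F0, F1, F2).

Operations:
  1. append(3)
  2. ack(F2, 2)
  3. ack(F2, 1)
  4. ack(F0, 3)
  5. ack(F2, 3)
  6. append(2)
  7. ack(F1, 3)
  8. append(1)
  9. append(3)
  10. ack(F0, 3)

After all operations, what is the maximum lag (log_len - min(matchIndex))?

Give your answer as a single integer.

Op 1: append 3 -> log_len=3
Op 2: F2 acks idx 2 -> match: F0=0 F1=0 F2=2; commitIndex=0
Op 3: F2 acks idx 1 -> match: F0=0 F1=0 F2=2; commitIndex=0
Op 4: F0 acks idx 3 -> match: F0=3 F1=0 F2=2; commitIndex=2
Op 5: F2 acks idx 3 -> match: F0=3 F1=0 F2=3; commitIndex=3
Op 6: append 2 -> log_len=5
Op 7: F1 acks idx 3 -> match: F0=3 F1=3 F2=3; commitIndex=3
Op 8: append 1 -> log_len=6
Op 9: append 3 -> log_len=9
Op 10: F0 acks idx 3 -> match: F0=3 F1=3 F2=3; commitIndex=3

Answer: 6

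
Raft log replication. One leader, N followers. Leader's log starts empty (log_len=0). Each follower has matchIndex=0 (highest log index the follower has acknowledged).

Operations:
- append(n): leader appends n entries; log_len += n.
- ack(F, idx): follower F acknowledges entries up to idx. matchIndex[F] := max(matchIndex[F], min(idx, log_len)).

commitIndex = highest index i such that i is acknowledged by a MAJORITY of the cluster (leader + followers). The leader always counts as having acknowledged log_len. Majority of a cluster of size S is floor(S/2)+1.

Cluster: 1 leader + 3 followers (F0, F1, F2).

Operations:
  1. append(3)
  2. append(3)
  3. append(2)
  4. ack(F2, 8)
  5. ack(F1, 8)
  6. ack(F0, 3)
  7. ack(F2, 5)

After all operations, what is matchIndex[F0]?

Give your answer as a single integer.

Answer: 3

Derivation:
Op 1: append 3 -> log_len=3
Op 2: append 3 -> log_len=6
Op 3: append 2 -> log_len=8
Op 4: F2 acks idx 8 -> match: F0=0 F1=0 F2=8; commitIndex=0
Op 5: F1 acks idx 8 -> match: F0=0 F1=8 F2=8; commitIndex=8
Op 6: F0 acks idx 3 -> match: F0=3 F1=8 F2=8; commitIndex=8
Op 7: F2 acks idx 5 -> match: F0=3 F1=8 F2=8; commitIndex=8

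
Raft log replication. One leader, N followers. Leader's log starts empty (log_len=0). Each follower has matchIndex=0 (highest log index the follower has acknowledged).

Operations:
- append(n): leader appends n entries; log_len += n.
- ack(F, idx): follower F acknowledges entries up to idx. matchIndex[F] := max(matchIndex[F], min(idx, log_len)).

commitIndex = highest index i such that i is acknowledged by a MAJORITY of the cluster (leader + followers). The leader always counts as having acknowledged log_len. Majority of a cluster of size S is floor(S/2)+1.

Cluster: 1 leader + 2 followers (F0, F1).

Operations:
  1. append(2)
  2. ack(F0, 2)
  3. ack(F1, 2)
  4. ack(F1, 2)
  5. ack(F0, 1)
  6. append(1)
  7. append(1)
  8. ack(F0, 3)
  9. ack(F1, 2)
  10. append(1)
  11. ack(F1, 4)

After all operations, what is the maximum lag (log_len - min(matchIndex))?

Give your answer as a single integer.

Answer: 2

Derivation:
Op 1: append 2 -> log_len=2
Op 2: F0 acks idx 2 -> match: F0=2 F1=0; commitIndex=2
Op 3: F1 acks idx 2 -> match: F0=2 F1=2; commitIndex=2
Op 4: F1 acks idx 2 -> match: F0=2 F1=2; commitIndex=2
Op 5: F0 acks idx 1 -> match: F0=2 F1=2; commitIndex=2
Op 6: append 1 -> log_len=3
Op 7: append 1 -> log_len=4
Op 8: F0 acks idx 3 -> match: F0=3 F1=2; commitIndex=3
Op 9: F1 acks idx 2 -> match: F0=3 F1=2; commitIndex=3
Op 10: append 1 -> log_len=5
Op 11: F1 acks idx 4 -> match: F0=3 F1=4; commitIndex=4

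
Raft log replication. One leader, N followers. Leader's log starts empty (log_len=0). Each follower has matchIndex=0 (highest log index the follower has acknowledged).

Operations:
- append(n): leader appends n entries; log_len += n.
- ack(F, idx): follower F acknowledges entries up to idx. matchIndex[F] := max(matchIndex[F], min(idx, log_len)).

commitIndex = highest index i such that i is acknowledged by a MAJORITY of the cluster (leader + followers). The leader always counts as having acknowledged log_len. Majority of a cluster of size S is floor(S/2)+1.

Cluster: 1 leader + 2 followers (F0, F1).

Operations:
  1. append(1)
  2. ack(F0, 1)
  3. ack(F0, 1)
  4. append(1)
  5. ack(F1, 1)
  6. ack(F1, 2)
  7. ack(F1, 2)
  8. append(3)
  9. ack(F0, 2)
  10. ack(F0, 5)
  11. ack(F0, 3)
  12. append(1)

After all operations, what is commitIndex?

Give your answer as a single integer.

Answer: 5

Derivation:
Op 1: append 1 -> log_len=1
Op 2: F0 acks idx 1 -> match: F0=1 F1=0; commitIndex=1
Op 3: F0 acks idx 1 -> match: F0=1 F1=0; commitIndex=1
Op 4: append 1 -> log_len=2
Op 5: F1 acks idx 1 -> match: F0=1 F1=1; commitIndex=1
Op 6: F1 acks idx 2 -> match: F0=1 F1=2; commitIndex=2
Op 7: F1 acks idx 2 -> match: F0=1 F1=2; commitIndex=2
Op 8: append 3 -> log_len=5
Op 9: F0 acks idx 2 -> match: F0=2 F1=2; commitIndex=2
Op 10: F0 acks idx 5 -> match: F0=5 F1=2; commitIndex=5
Op 11: F0 acks idx 3 -> match: F0=5 F1=2; commitIndex=5
Op 12: append 1 -> log_len=6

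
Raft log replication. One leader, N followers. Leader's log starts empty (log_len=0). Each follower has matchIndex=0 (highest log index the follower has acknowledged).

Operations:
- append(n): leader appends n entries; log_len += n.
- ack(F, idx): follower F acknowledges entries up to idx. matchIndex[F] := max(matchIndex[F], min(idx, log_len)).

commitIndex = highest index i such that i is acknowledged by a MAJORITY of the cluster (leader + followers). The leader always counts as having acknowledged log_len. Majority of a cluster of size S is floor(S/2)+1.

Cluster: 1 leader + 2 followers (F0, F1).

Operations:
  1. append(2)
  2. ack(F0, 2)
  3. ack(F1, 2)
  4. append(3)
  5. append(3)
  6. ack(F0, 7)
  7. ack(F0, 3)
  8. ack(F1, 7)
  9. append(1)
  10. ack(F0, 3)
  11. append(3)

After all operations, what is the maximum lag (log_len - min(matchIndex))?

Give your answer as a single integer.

Answer: 5

Derivation:
Op 1: append 2 -> log_len=2
Op 2: F0 acks idx 2 -> match: F0=2 F1=0; commitIndex=2
Op 3: F1 acks idx 2 -> match: F0=2 F1=2; commitIndex=2
Op 4: append 3 -> log_len=5
Op 5: append 3 -> log_len=8
Op 6: F0 acks idx 7 -> match: F0=7 F1=2; commitIndex=7
Op 7: F0 acks idx 3 -> match: F0=7 F1=2; commitIndex=7
Op 8: F1 acks idx 7 -> match: F0=7 F1=7; commitIndex=7
Op 9: append 1 -> log_len=9
Op 10: F0 acks idx 3 -> match: F0=7 F1=7; commitIndex=7
Op 11: append 3 -> log_len=12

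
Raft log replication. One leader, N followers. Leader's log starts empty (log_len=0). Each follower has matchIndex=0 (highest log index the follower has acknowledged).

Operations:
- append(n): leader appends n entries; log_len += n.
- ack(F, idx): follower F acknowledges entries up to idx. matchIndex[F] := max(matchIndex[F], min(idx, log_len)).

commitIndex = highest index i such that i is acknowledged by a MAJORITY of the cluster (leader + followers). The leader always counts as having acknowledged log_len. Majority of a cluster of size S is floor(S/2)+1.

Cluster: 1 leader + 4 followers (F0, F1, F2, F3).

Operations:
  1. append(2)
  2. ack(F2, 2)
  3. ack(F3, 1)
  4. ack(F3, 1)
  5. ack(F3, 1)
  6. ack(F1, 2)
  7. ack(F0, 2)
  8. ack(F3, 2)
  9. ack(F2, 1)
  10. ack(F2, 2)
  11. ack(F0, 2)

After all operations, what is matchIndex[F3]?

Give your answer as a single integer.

Op 1: append 2 -> log_len=2
Op 2: F2 acks idx 2 -> match: F0=0 F1=0 F2=2 F3=0; commitIndex=0
Op 3: F3 acks idx 1 -> match: F0=0 F1=0 F2=2 F3=1; commitIndex=1
Op 4: F3 acks idx 1 -> match: F0=0 F1=0 F2=2 F3=1; commitIndex=1
Op 5: F3 acks idx 1 -> match: F0=0 F1=0 F2=2 F3=1; commitIndex=1
Op 6: F1 acks idx 2 -> match: F0=0 F1=2 F2=2 F3=1; commitIndex=2
Op 7: F0 acks idx 2 -> match: F0=2 F1=2 F2=2 F3=1; commitIndex=2
Op 8: F3 acks idx 2 -> match: F0=2 F1=2 F2=2 F3=2; commitIndex=2
Op 9: F2 acks idx 1 -> match: F0=2 F1=2 F2=2 F3=2; commitIndex=2
Op 10: F2 acks idx 2 -> match: F0=2 F1=2 F2=2 F3=2; commitIndex=2
Op 11: F0 acks idx 2 -> match: F0=2 F1=2 F2=2 F3=2; commitIndex=2

Answer: 2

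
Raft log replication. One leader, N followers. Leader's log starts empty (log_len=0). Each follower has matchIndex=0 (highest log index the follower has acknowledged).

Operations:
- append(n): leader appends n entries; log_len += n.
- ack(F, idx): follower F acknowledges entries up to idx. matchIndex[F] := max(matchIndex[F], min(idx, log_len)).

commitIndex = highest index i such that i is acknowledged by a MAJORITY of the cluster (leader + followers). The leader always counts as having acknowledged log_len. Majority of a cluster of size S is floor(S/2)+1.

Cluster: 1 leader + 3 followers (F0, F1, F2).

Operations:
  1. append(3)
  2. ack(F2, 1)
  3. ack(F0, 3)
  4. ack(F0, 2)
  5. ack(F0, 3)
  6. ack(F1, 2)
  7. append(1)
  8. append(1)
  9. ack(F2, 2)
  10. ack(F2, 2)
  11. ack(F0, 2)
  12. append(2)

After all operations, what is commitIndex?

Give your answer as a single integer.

Op 1: append 3 -> log_len=3
Op 2: F2 acks idx 1 -> match: F0=0 F1=0 F2=1; commitIndex=0
Op 3: F0 acks idx 3 -> match: F0=3 F1=0 F2=1; commitIndex=1
Op 4: F0 acks idx 2 -> match: F0=3 F1=0 F2=1; commitIndex=1
Op 5: F0 acks idx 3 -> match: F0=3 F1=0 F2=1; commitIndex=1
Op 6: F1 acks idx 2 -> match: F0=3 F1=2 F2=1; commitIndex=2
Op 7: append 1 -> log_len=4
Op 8: append 1 -> log_len=5
Op 9: F2 acks idx 2 -> match: F0=3 F1=2 F2=2; commitIndex=2
Op 10: F2 acks idx 2 -> match: F0=3 F1=2 F2=2; commitIndex=2
Op 11: F0 acks idx 2 -> match: F0=3 F1=2 F2=2; commitIndex=2
Op 12: append 2 -> log_len=7

Answer: 2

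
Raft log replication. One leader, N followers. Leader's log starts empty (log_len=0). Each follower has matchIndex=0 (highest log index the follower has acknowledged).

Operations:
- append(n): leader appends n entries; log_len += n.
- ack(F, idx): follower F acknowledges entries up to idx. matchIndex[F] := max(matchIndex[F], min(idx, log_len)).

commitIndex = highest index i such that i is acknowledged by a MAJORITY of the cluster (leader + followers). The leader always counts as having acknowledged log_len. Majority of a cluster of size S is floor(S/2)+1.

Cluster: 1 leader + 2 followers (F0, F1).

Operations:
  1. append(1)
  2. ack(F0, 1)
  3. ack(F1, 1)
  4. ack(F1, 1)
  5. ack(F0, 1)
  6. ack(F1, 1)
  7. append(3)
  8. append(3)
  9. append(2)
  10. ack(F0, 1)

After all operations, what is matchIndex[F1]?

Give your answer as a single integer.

Op 1: append 1 -> log_len=1
Op 2: F0 acks idx 1 -> match: F0=1 F1=0; commitIndex=1
Op 3: F1 acks idx 1 -> match: F0=1 F1=1; commitIndex=1
Op 4: F1 acks idx 1 -> match: F0=1 F1=1; commitIndex=1
Op 5: F0 acks idx 1 -> match: F0=1 F1=1; commitIndex=1
Op 6: F1 acks idx 1 -> match: F0=1 F1=1; commitIndex=1
Op 7: append 3 -> log_len=4
Op 8: append 3 -> log_len=7
Op 9: append 2 -> log_len=9
Op 10: F0 acks idx 1 -> match: F0=1 F1=1; commitIndex=1

Answer: 1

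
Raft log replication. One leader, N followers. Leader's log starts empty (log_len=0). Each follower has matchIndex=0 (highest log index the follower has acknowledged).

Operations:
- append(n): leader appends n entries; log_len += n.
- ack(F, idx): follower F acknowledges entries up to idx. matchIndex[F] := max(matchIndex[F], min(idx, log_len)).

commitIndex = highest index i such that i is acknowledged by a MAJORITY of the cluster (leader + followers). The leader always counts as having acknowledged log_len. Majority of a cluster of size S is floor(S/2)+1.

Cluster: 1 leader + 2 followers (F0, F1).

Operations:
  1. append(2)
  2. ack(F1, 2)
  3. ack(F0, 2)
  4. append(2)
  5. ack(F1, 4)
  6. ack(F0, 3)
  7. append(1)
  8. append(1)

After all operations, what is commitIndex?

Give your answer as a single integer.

Op 1: append 2 -> log_len=2
Op 2: F1 acks idx 2 -> match: F0=0 F1=2; commitIndex=2
Op 3: F0 acks idx 2 -> match: F0=2 F1=2; commitIndex=2
Op 4: append 2 -> log_len=4
Op 5: F1 acks idx 4 -> match: F0=2 F1=4; commitIndex=4
Op 6: F0 acks idx 3 -> match: F0=3 F1=4; commitIndex=4
Op 7: append 1 -> log_len=5
Op 8: append 1 -> log_len=6

Answer: 4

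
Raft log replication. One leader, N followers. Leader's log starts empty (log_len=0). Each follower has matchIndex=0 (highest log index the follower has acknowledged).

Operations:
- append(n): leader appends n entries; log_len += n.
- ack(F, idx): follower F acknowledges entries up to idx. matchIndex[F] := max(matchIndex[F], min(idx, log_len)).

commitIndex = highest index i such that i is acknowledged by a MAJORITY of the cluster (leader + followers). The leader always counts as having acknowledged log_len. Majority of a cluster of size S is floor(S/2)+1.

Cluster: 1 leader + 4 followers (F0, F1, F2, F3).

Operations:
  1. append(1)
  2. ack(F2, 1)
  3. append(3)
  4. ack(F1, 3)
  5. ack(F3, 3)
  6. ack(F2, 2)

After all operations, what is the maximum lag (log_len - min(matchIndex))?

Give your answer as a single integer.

Answer: 4

Derivation:
Op 1: append 1 -> log_len=1
Op 2: F2 acks idx 1 -> match: F0=0 F1=0 F2=1 F3=0; commitIndex=0
Op 3: append 3 -> log_len=4
Op 4: F1 acks idx 3 -> match: F0=0 F1=3 F2=1 F3=0; commitIndex=1
Op 5: F3 acks idx 3 -> match: F0=0 F1=3 F2=1 F3=3; commitIndex=3
Op 6: F2 acks idx 2 -> match: F0=0 F1=3 F2=2 F3=3; commitIndex=3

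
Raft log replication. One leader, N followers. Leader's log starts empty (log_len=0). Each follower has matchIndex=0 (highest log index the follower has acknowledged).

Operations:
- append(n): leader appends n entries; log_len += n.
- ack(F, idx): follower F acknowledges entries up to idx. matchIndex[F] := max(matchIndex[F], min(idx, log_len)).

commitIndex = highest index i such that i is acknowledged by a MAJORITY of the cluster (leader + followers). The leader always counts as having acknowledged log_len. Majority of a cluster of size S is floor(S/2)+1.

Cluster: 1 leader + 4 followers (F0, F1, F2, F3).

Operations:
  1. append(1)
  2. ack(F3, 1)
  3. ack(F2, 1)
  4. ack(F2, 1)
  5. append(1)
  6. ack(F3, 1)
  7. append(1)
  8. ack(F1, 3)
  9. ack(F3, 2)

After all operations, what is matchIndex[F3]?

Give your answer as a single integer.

Answer: 2

Derivation:
Op 1: append 1 -> log_len=1
Op 2: F3 acks idx 1 -> match: F0=0 F1=0 F2=0 F3=1; commitIndex=0
Op 3: F2 acks idx 1 -> match: F0=0 F1=0 F2=1 F3=1; commitIndex=1
Op 4: F2 acks idx 1 -> match: F0=0 F1=0 F2=1 F3=1; commitIndex=1
Op 5: append 1 -> log_len=2
Op 6: F3 acks idx 1 -> match: F0=0 F1=0 F2=1 F3=1; commitIndex=1
Op 7: append 1 -> log_len=3
Op 8: F1 acks idx 3 -> match: F0=0 F1=3 F2=1 F3=1; commitIndex=1
Op 9: F3 acks idx 2 -> match: F0=0 F1=3 F2=1 F3=2; commitIndex=2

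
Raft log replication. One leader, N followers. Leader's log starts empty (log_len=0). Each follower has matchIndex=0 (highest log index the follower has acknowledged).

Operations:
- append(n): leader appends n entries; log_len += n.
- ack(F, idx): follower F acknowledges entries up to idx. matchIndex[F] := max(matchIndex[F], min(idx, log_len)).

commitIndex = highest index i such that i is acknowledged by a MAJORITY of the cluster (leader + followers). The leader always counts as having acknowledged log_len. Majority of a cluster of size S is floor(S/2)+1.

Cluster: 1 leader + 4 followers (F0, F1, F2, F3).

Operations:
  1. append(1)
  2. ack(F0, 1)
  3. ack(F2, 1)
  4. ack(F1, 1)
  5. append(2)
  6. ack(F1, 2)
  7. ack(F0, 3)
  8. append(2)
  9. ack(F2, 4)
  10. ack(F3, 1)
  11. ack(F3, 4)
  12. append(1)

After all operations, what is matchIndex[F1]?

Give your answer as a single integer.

Op 1: append 1 -> log_len=1
Op 2: F0 acks idx 1 -> match: F0=1 F1=0 F2=0 F3=0; commitIndex=0
Op 3: F2 acks idx 1 -> match: F0=1 F1=0 F2=1 F3=0; commitIndex=1
Op 4: F1 acks idx 1 -> match: F0=1 F1=1 F2=1 F3=0; commitIndex=1
Op 5: append 2 -> log_len=3
Op 6: F1 acks idx 2 -> match: F0=1 F1=2 F2=1 F3=0; commitIndex=1
Op 7: F0 acks idx 3 -> match: F0=3 F1=2 F2=1 F3=0; commitIndex=2
Op 8: append 2 -> log_len=5
Op 9: F2 acks idx 4 -> match: F0=3 F1=2 F2=4 F3=0; commitIndex=3
Op 10: F3 acks idx 1 -> match: F0=3 F1=2 F2=4 F3=1; commitIndex=3
Op 11: F3 acks idx 4 -> match: F0=3 F1=2 F2=4 F3=4; commitIndex=4
Op 12: append 1 -> log_len=6

Answer: 2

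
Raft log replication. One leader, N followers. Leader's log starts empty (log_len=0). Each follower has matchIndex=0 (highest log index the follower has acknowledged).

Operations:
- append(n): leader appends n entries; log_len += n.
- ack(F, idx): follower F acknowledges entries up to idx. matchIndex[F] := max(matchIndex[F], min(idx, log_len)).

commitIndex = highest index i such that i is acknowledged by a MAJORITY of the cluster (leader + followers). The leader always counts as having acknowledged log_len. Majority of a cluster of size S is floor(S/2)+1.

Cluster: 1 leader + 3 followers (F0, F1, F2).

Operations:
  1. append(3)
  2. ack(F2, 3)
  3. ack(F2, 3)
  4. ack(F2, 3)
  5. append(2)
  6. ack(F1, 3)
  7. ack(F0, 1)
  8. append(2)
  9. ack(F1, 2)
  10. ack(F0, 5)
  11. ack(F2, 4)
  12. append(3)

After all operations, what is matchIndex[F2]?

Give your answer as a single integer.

Op 1: append 3 -> log_len=3
Op 2: F2 acks idx 3 -> match: F0=0 F1=0 F2=3; commitIndex=0
Op 3: F2 acks idx 3 -> match: F0=0 F1=0 F2=3; commitIndex=0
Op 4: F2 acks idx 3 -> match: F0=0 F1=0 F2=3; commitIndex=0
Op 5: append 2 -> log_len=5
Op 6: F1 acks idx 3 -> match: F0=0 F1=3 F2=3; commitIndex=3
Op 7: F0 acks idx 1 -> match: F0=1 F1=3 F2=3; commitIndex=3
Op 8: append 2 -> log_len=7
Op 9: F1 acks idx 2 -> match: F0=1 F1=3 F2=3; commitIndex=3
Op 10: F0 acks idx 5 -> match: F0=5 F1=3 F2=3; commitIndex=3
Op 11: F2 acks idx 4 -> match: F0=5 F1=3 F2=4; commitIndex=4
Op 12: append 3 -> log_len=10

Answer: 4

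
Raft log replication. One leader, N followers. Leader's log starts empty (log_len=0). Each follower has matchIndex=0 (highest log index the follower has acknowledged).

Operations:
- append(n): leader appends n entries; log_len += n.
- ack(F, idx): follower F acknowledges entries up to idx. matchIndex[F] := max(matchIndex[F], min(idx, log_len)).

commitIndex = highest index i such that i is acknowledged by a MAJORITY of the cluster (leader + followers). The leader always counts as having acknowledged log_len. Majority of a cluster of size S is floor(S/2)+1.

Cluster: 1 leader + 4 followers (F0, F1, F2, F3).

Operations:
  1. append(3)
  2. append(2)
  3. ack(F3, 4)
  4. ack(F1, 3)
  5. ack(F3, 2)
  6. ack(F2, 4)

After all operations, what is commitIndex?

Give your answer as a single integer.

Op 1: append 3 -> log_len=3
Op 2: append 2 -> log_len=5
Op 3: F3 acks idx 4 -> match: F0=0 F1=0 F2=0 F3=4; commitIndex=0
Op 4: F1 acks idx 3 -> match: F0=0 F1=3 F2=0 F3=4; commitIndex=3
Op 5: F3 acks idx 2 -> match: F0=0 F1=3 F2=0 F3=4; commitIndex=3
Op 6: F2 acks idx 4 -> match: F0=0 F1=3 F2=4 F3=4; commitIndex=4

Answer: 4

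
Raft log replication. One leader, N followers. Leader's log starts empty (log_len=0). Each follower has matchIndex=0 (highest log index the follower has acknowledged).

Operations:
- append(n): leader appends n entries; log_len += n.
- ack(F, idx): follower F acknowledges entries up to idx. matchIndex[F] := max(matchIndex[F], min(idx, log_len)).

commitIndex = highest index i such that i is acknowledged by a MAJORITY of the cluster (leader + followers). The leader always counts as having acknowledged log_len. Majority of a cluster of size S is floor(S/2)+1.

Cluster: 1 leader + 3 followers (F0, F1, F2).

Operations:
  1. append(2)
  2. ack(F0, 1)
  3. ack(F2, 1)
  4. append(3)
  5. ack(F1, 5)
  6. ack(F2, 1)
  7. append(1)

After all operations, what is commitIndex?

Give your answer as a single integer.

Answer: 1

Derivation:
Op 1: append 2 -> log_len=2
Op 2: F0 acks idx 1 -> match: F0=1 F1=0 F2=0; commitIndex=0
Op 3: F2 acks idx 1 -> match: F0=1 F1=0 F2=1; commitIndex=1
Op 4: append 3 -> log_len=5
Op 5: F1 acks idx 5 -> match: F0=1 F1=5 F2=1; commitIndex=1
Op 6: F2 acks idx 1 -> match: F0=1 F1=5 F2=1; commitIndex=1
Op 7: append 1 -> log_len=6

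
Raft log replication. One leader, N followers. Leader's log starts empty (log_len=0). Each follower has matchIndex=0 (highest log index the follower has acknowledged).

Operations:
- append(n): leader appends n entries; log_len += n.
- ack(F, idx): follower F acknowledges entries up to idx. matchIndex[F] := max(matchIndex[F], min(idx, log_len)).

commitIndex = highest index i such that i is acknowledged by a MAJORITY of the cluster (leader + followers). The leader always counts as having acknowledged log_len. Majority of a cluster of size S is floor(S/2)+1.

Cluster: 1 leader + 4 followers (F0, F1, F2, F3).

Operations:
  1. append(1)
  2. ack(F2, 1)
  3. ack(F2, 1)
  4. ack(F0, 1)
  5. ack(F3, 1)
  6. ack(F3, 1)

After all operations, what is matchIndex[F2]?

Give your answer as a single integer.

Op 1: append 1 -> log_len=1
Op 2: F2 acks idx 1 -> match: F0=0 F1=0 F2=1 F3=0; commitIndex=0
Op 3: F2 acks idx 1 -> match: F0=0 F1=0 F2=1 F3=0; commitIndex=0
Op 4: F0 acks idx 1 -> match: F0=1 F1=0 F2=1 F3=0; commitIndex=1
Op 5: F3 acks idx 1 -> match: F0=1 F1=0 F2=1 F3=1; commitIndex=1
Op 6: F3 acks idx 1 -> match: F0=1 F1=0 F2=1 F3=1; commitIndex=1

Answer: 1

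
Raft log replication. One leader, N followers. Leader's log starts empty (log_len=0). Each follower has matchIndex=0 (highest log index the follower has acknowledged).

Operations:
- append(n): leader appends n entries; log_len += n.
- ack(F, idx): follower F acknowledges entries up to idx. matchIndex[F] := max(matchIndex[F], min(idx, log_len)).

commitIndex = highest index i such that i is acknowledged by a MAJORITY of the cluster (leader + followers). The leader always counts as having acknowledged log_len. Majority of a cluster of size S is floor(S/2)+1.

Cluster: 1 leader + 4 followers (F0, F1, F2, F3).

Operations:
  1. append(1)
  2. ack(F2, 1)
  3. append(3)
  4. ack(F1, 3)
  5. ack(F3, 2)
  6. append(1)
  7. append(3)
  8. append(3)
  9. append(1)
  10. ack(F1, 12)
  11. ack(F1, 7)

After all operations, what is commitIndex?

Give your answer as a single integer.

Answer: 2

Derivation:
Op 1: append 1 -> log_len=1
Op 2: F2 acks idx 1 -> match: F0=0 F1=0 F2=1 F3=0; commitIndex=0
Op 3: append 3 -> log_len=4
Op 4: F1 acks idx 3 -> match: F0=0 F1=3 F2=1 F3=0; commitIndex=1
Op 5: F3 acks idx 2 -> match: F0=0 F1=3 F2=1 F3=2; commitIndex=2
Op 6: append 1 -> log_len=5
Op 7: append 3 -> log_len=8
Op 8: append 3 -> log_len=11
Op 9: append 1 -> log_len=12
Op 10: F1 acks idx 12 -> match: F0=0 F1=12 F2=1 F3=2; commitIndex=2
Op 11: F1 acks idx 7 -> match: F0=0 F1=12 F2=1 F3=2; commitIndex=2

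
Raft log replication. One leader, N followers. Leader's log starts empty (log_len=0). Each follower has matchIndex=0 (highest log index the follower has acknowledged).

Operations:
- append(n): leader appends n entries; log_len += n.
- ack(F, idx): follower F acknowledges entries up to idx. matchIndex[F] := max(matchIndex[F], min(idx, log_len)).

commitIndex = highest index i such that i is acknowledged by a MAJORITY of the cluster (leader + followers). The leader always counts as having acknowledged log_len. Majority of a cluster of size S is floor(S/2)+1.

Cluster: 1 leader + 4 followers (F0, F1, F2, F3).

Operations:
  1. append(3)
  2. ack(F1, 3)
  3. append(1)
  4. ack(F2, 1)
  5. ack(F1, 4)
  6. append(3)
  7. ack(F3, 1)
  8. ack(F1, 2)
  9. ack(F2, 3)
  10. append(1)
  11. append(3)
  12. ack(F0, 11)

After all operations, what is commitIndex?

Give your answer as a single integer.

Answer: 4

Derivation:
Op 1: append 3 -> log_len=3
Op 2: F1 acks idx 3 -> match: F0=0 F1=3 F2=0 F3=0; commitIndex=0
Op 3: append 1 -> log_len=4
Op 4: F2 acks idx 1 -> match: F0=0 F1=3 F2=1 F3=0; commitIndex=1
Op 5: F1 acks idx 4 -> match: F0=0 F1=4 F2=1 F3=0; commitIndex=1
Op 6: append 3 -> log_len=7
Op 7: F3 acks idx 1 -> match: F0=0 F1=4 F2=1 F3=1; commitIndex=1
Op 8: F1 acks idx 2 -> match: F0=0 F1=4 F2=1 F3=1; commitIndex=1
Op 9: F2 acks idx 3 -> match: F0=0 F1=4 F2=3 F3=1; commitIndex=3
Op 10: append 1 -> log_len=8
Op 11: append 3 -> log_len=11
Op 12: F0 acks idx 11 -> match: F0=11 F1=4 F2=3 F3=1; commitIndex=4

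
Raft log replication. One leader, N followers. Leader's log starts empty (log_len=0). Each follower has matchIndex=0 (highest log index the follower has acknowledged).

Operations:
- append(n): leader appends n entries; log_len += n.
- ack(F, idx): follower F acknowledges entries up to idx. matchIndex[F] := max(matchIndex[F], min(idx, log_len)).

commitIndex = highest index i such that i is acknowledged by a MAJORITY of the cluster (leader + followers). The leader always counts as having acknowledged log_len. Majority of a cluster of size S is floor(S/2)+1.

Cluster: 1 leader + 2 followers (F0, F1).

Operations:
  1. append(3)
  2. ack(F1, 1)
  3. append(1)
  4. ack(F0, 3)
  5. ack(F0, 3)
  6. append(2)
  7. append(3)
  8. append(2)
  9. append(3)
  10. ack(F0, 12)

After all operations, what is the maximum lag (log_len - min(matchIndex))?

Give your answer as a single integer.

Answer: 13

Derivation:
Op 1: append 3 -> log_len=3
Op 2: F1 acks idx 1 -> match: F0=0 F1=1; commitIndex=1
Op 3: append 1 -> log_len=4
Op 4: F0 acks idx 3 -> match: F0=3 F1=1; commitIndex=3
Op 5: F0 acks idx 3 -> match: F0=3 F1=1; commitIndex=3
Op 6: append 2 -> log_len=6
Op 7: append 3 -> log_len=9
Op 8: append 2 -> log_len=11
Op 9: append 3 -> log_len=14
Op 10: F0 acks idx 12 -> match: F0=12 F1=1; commitIndex=12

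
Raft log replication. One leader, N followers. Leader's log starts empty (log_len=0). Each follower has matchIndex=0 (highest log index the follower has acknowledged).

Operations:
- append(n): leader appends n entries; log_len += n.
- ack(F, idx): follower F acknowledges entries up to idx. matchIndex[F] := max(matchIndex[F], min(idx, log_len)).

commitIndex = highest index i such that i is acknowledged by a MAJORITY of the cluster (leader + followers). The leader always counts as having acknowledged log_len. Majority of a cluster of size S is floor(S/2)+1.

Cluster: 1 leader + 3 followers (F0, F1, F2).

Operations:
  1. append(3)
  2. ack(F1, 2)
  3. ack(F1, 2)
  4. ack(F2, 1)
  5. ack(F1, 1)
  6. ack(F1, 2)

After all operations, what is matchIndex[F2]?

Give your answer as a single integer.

Answer: 1

Derivation:
Op 1: append 3 -> log_len=3
Op 2: F1 acks idx 2 -> match: F0=0 F1=2 F2=0; commitIndex=0
Op 3: F1 acks idx 2 -> match: F0=0 F1=2 F2=0; commitIndex=0
Op 4: F2 acks idx 1 -> match: F0=0 F1=2 F2=1; commitIndex=1
Op 5: F1 acks idx 1 -> match: F0=0 F1=2 F2=1; commitIndex=1
Op 6: F1 acks idx 2 -> match: F0=0 F1=2 F2=1; commitIndex=1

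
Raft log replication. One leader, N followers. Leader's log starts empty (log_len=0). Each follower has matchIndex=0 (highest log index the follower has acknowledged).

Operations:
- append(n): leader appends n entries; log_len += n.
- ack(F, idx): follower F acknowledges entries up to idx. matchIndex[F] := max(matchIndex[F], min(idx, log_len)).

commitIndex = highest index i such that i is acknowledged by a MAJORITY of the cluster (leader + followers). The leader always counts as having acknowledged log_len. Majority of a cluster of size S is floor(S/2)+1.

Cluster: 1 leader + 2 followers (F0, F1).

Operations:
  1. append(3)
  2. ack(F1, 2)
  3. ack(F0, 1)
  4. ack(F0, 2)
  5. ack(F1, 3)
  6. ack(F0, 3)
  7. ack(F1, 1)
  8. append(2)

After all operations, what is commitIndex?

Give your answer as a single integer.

Answer: 3

Derivation:
Op 1: append 3 -> log_len=3
Op 2: F1 acks idx 2 -> match: F0=0 F1=2; commitIndex=2
Op 3: F0 acks idx 1 -> match: F0=1 F1=2; commitIndex=2
Op 4: F0 acks idx 2 -> match: F0=2 F1=2; commitIndex=2
Op 5: F1 acks idx 3 -> match: F0=2 F1=3; commitIndex=3
Op 6: F0 acks idx 3 -> match: F0=3 F1=3; commitIndex=3
Op 7: F1 acks idx 1 -> match: F0=3 F1=3; commitIndex=3
Op 8: append 2 -> log_len=5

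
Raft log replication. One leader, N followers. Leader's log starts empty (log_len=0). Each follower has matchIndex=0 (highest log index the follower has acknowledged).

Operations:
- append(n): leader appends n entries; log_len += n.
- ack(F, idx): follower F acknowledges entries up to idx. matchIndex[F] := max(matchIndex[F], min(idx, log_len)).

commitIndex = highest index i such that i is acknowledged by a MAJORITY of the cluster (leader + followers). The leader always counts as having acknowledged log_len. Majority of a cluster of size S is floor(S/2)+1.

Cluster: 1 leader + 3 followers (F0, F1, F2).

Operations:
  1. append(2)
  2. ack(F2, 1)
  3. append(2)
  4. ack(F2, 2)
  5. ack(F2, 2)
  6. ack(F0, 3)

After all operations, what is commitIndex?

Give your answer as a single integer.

Answer: 2

Derivation:
Op 1: append 2 -> log_len=2
Op 2: F2 acks idx 1 -> match: F0=0 F1=0 F2=1; commitIndex=0
Op 3: append 2 -> log_len=4
Op 4: F2 acks idx 2 -> match: F0=0 F1=0 F2=2; commitIndex=0
Op 5: F2 acks idx 2 -> match: F0=0 F1=0 F2=2; commitIndex=0
Op 6: F0 acks idx 3 -> match: F0=3 F1=0 F2=2; commitIndex=2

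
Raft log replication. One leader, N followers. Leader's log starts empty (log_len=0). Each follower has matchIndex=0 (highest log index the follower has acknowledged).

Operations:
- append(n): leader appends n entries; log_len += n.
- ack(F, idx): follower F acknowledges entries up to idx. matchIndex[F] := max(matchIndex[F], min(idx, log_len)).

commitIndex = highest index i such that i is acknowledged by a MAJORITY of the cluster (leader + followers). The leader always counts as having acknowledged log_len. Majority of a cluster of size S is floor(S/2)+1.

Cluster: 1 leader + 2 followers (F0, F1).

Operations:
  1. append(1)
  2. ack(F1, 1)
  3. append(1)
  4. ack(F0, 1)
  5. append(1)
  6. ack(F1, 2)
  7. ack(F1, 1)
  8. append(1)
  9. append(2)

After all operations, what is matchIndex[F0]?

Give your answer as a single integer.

Answer: 1

Derivation:
Op 1: append 1 -> log_len=1
Op 2: F1 acks idx 1 -> match: F0=0 F1=1; commitIndex=1
Op 3: append 1 -> log_len=2
Op 4: F0 acks idx 1 -> match: F0=1 F1=1; commitIndex=1
Op 5: append 1 -> log_len=3
Op 6: F1 acks idx 2 -> match: F0=1 F1=2; commitIndex=2
Op 7: F1 acks idx 1 -> match: F0=1 F1=2; commitIndex=2
Op 8: append 1 -> log_len=4
Op 9: append 2 -> log_len=6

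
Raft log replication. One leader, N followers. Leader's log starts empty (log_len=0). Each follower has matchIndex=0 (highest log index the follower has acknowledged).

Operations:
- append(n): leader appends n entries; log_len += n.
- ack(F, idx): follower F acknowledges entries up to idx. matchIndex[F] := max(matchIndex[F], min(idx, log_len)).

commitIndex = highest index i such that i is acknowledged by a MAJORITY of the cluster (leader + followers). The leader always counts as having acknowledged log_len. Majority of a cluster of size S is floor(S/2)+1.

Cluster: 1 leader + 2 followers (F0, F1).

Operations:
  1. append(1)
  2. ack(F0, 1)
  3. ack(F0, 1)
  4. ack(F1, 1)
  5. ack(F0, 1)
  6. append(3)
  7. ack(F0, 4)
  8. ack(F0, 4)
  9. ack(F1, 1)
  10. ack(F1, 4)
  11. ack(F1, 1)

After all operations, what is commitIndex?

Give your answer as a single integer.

Answer: 4

Derivation:
Op 1: append 1 -> log_len=1
Op 2: F0 acks idx 1 -> match: F0=1 F1=0; commitIndex=1
Op 3: F0 acks idx 1 -> match: F0=1 F1=0; commitIndex=1
Op 4: F1 acks idx 1 -> match: F0=1 F1=1; commitIndex=1
Op 5: F0 acks idx 1 -> match: F0=1 F1=1; commitIndex=1
Op 6: append 3 -> log_len=4
Op 7: F0 acks idx 4 -> match: F0=4 F1=1; commitIndex=4
Op 8: F0 acks idx 4 -> match: F0=4 F1=1; commitIndex=4
Op 9: F1 acks idx 1 -> match: F0=4 F1=1; commitIndex=4
Op 10: F1 acks idx 4 -> match: F0=4 F1=4; commitIndex=4
Op 11: F1 acks idx 1 -> match: F0=4 F1=4; commitIndex=4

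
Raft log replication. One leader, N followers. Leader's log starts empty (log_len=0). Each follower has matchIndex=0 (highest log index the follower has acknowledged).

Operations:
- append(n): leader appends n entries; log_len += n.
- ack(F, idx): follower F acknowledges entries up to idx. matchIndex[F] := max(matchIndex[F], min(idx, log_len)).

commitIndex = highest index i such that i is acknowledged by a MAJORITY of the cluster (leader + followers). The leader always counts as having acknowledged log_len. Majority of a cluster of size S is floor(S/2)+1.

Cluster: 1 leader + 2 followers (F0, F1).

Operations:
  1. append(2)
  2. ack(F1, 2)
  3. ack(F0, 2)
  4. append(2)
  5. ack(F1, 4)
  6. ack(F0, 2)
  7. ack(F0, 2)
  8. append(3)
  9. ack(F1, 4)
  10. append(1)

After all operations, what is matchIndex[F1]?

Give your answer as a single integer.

Answer: 4

Derivation:
Op 1: append 2 -> log_len=2
Op 2: F1 acks idx 2 -> match: F0=0 F1=2; commitIndex=2
Op 3: F0 acks idx 2 -> match: F0=2 F1=2; commitIndex=2
Op 4: append 2 -> log_len=4
Op 5: F1 acks idx 4 -> match: F0=2 F1=4; commitIndex=4
Op 6: F0 acks idx 2 -> match: F0=2 F1=4; commitIndex=4
Op 7: F0 acks idx 2 -> match: F0=2 F1=4; commitIndex=4
Op 8: append 3 -> log_len=7
Op 9: F1 acks idx 4 -> match: F0=2 F1=4; commitIndex=4
Op 10: append 1 -> log_len=8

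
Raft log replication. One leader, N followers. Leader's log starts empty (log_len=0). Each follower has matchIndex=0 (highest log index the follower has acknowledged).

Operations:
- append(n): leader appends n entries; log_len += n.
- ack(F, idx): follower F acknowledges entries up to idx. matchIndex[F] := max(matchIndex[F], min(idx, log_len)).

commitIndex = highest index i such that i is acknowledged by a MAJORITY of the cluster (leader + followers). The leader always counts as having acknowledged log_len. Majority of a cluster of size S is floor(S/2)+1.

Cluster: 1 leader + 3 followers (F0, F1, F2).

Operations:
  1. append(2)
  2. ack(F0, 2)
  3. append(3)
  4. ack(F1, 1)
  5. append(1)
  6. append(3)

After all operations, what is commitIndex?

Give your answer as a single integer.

Op 1: append 2 -> log_len=2
Op 2: F0 acks idx 2 -> match: F0=2 F1=0 F2=0; commitIndex=0
Op 3: append 3 -> log_len=5
Op 4: F1 acks idx 1 -> match: F0=2 F1=1 F2=0; commitIndex=1
Op 5: append 1 -> log_len=6
Op 6: append 3 -> log_len=9

Answer: 1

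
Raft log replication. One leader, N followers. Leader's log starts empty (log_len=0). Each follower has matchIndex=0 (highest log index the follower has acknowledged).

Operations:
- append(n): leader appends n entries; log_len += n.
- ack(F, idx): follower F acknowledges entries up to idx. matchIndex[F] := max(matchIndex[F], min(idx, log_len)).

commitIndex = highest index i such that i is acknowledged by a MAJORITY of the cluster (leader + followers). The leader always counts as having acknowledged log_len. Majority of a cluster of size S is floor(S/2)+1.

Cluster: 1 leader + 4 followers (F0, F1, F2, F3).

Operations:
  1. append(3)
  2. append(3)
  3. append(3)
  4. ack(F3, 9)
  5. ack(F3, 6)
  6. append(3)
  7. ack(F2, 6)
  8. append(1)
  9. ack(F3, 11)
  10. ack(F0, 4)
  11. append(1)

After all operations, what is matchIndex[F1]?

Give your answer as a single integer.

Answer: 0

Derivation:
Op 1: append 3 -> log_len=3
Op 2: append 3 -> log_len=6
Op 3: append 3 -> log_len=9
Op 4: F3 acks idx 9 -> match: F0=0 F1=0 F2=0 F3=9; commitIndex=0
Op 5: F3 acks idx 6 -> match: F0=0 F1=0 F2=0 F3=9; commitIndex=0
Op 6: append 3 -> log_len=12
Op 7: F2 acks idx 6 -> match: F0=0 F1=0 F2=6 F3=9; commitIndex=6
Op 8: append 1 -> log_len=13
Op 9: F3 acks idx 11 -> match: F0=0 F1=0 F2=6 F3=11; commitIndex=6
Op 10: F0 acks idx 4 -> match: F0=4 F1=0 F2=6 F3=11; commitIndex=6
Op 11: append 1 -> log_len=14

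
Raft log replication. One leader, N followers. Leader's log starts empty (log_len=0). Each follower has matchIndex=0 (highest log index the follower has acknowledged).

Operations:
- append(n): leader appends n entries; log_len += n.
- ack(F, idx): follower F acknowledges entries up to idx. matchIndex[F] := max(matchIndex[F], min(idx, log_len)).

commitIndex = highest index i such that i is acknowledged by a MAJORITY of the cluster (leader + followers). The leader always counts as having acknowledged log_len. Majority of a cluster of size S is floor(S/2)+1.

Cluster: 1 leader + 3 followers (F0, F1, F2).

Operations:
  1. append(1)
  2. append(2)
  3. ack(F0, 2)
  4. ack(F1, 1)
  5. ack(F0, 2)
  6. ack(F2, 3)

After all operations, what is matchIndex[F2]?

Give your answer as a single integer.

Op 1: append 1 -> log_len=1
Op 2: append 2 -> log_len=3
Op 3: F0 acks idx 2 -> match: F0=2 F1=0 F2=0; commitIndex=0
Op 4: F1 acks idx 1 -> match: F0=2 F1=1 F2=0; commitIndex=1
Op 5: F0 acks idx 2 -> match: F0=2 F1=1 F2=0; commitIndex=1
Op 6: F2 acks idx 3 -> match: F0=2 F1=1 F2=3; commitIndex=2

Answer: 3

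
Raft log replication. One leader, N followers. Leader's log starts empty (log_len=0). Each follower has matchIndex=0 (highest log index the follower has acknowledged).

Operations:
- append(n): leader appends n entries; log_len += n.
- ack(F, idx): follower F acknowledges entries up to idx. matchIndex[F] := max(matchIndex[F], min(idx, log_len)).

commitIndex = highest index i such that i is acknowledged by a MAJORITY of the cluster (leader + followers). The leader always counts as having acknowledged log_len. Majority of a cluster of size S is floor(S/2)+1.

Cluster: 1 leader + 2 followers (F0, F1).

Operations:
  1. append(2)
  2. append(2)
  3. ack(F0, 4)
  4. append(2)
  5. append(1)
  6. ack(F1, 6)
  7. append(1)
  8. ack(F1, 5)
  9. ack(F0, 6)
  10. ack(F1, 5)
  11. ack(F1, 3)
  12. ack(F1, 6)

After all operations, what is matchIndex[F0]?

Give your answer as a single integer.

Op 1: append 2 -> log_len=2
Op 2: append 2 -> log_len=4
Op 3: F0 acks idx 4 -> match: F0=4 F1=0; commitIndex=4
Op 4: append 2 -> log_len=6
Op 5: append 1 -> log_len=7
Op 6: F1 acks idx 6 -> match: F0=4 F1=6; commitIndex=6
Op 7: append 1 -> log_len=8
Op 8: F1 acks idx 5 -> match: F0=4 F1=6; commitIndex=6
Op 9: F0 acks idx 6 -> match: F0=6 F1=6; commitIndex=6
Op 10: F1 acks idx 5 -> match: F0=6 F1=6; commitIndex=6
Op 11: F1 acks idx 3 -> match: F0=6 F1=6; commitIndex=6
Op 12: F1 acks idx 6 -> match: F0=6 F1=6; commitIndex=6

Answer: 6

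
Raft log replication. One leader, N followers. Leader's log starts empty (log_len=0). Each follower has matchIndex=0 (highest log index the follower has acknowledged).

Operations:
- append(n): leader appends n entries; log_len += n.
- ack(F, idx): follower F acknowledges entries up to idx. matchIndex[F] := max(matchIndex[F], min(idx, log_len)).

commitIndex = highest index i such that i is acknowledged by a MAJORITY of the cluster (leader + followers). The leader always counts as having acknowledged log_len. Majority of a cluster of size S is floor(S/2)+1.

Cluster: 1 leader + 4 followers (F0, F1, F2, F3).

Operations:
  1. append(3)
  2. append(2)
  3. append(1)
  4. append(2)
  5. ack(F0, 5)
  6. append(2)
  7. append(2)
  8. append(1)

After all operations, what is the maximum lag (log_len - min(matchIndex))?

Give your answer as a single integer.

Answer: 13

Derivation:
Op 1: append 3 -> log_len=3
Op 2: append 2 -> log_len=5
Op 3: append 1 -> log_len=6
Op 4: append 2 -> log_len=8
Op 5: F0 acks idx 5 -> match: F0=5 F1=0 F2=0 F3=0; commitIndex=0
Op 6: append 2 -> log_len=10
Op 7: append 2 -> log_len=12
Op 8: append 1 -> log_len=13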